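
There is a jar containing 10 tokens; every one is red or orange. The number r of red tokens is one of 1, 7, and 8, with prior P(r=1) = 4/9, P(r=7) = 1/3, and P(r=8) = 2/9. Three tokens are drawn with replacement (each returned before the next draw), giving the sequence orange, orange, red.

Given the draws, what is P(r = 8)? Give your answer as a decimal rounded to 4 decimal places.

Under each hypothesis, the probability of the observed sequence is: P(data | r = 1) = (9/10)(9/10)(1/10) = 0.081; P(data | r = 7) = (3/10)(3/10)(7/10) = 0.063; P(data | r = 8) = (2/10)(2/10)(8/10) = 0.032.
Weighting by the prior gives 4/9 · 0.081 = 0.036, 1/3 · 0.063 = 0.021, 2/9 · 0.032 = 0.0071111; with total 0.064111.
Hence P(r = 8 | data) = (0.0071111) / (0.064111) = 0.11092.

0.1109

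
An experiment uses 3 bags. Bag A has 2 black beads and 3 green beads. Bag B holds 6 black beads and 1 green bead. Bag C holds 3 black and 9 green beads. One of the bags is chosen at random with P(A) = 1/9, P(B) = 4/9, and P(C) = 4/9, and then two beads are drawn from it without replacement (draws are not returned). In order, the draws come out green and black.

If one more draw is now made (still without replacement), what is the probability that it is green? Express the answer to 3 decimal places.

Under each hypothesis, the probability of the observed sequence is: P(data | bag A) = (3/5)(2/4) = 0.3; P(data | bag B) = (1/7)(6/6) = 0.14286; P(data | bag C) = (9/12)(3/11) = 0.20455.
The prior-weighted likelihoods are 1/9 · 0.3 = 0.033333, 4/9 · 0.14286 = 0.063492, 4/9 · 0.20455 = 0.090909; with total 0.18773.
The posterior is then P(bag A | data) = 0.17756, P(bag B | data) = 0.3382, P(bag C | data) = 0.48424.
The predictive probability is P(green next | data) = (2/3)(0.17756) + (0)(0.3382) + (4/5)(0.48424) = 0.50576.

0.506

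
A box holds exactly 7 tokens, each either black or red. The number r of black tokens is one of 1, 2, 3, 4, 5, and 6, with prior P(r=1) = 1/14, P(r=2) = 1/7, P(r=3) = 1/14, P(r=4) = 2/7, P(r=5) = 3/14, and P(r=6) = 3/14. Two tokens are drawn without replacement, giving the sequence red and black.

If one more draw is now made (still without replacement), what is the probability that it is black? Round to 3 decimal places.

Compute the likelihood of the observed sequence for each case: P(data | r = 1) = (6/7)(1/6) = 1/7; P(data | r = 2) = (5/7)(2/6) = 5/21; P(data | r = 3) = (4/7)(3/6) = 2/7; P(data | r = 4) = (3/7)(4/6) = 2/7; P(data | r = 5) = (2/7)(5/6) = 5/21; P(data | r = 6) = (1/7)(6/6) = 1/7.
Weighting by the prior gives 1/14 · 1/7 = 1/98, 1/7 · 5/21 = 5/147, 1/14 · 2/7 = 1/49, 2/7 · 2/7 = 4/49, 3/14 · 5/21 = 5/98, 3/14 · 1/7 = 3/98; these sum to 67/294.
Normalising, the posterior is P(r = 1 | data) = 3/67, P(r = 2 | data) = 10/67, P(r = 3 | data) = 6/67, P(r = 4 | data) = 24/67, P(r = 5 | data) = 15/67, P(r = 6 | data) = 9/67.
So P(black next | data) = Σ P(black next | H) P(H | data) = (0)(3/67) + (1/5)(10/67) + (2/5)(6/67) + (3/5)(24/67) + (4/5)(15/67) + (1)(9/67) = 199/335.

0.594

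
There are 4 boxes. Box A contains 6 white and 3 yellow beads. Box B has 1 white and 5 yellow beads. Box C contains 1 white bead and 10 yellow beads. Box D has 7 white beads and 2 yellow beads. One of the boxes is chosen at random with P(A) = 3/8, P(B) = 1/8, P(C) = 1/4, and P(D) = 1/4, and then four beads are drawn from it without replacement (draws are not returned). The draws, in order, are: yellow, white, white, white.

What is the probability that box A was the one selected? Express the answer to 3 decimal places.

The likelihood of the observed sequence under each hypothesis: P(data | box A) = (3/9)(6/8)(5/7)(4/6) = 5/42; P(data | box B) = (5/6)(1/5)(0/4) = 0; P(data | box C) = (10/11)(1/10)(0/9) = 0; P(data | box D) = (2/9)(7/8)(6/7)(5/6) = 5/36.
Multiplying each by its prior: 3/8 · 5/42 = 5/112, 1/8 · 0 = 0, 1/4 · 0 = 0, 1/4 · 5/36 = 5/144; with total 5/63.
Therefore the posterior P(box A | data) = (5/112) / (5/63) = 9/16.

0.563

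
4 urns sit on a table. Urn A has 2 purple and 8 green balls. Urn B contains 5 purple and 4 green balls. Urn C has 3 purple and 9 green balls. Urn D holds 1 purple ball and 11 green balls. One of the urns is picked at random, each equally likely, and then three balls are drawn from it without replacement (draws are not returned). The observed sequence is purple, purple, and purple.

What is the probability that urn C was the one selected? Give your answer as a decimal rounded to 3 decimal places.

0.037

Compute the likelihood of the observed sequence for each case: P(data | urn A) = (2/10)(1/9)(0/8) = 0; P(data | urn B) = (5/9)(4/8)(3/7) = 0.11905; P(data | urn C) = (3/12)(2/11)(1/10) = 0.0045455; P(data | urn D) = (1/12)(0/11) = 0.
Multiplying each by its prior: 1/4 · 0 = 0, 1/4 · 0.11905 = 0.029762, 1/4 · 0.0045455 = 0.0011364, 1/4 · 0 = 0; summing to 0.030898.
By Bayes' rule, P(urn C | data) = (0.0011364) / (0.030898) = 0.036778.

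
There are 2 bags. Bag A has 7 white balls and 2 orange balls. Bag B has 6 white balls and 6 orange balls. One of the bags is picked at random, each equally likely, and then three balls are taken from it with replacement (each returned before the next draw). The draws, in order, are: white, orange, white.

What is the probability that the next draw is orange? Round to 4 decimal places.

For each hypothesis, P(data | H) works out to: P(data | bag A) = (7/9)(2/9)(7/9) = 0.13443; P(data | bag B) = (6/12)(6/12)(6/12) = 0.125.
Weighting by the prior gives 1/2 · 0.13443 = 0.067215, 1/2 · 0.125 = 0.0625; these sum to 0.12972.
The posterior is then P(bag A | data) = 0.51818, P(bag B | data) = 0.48182.
The predictive probability is P(orange next | data) = (2/9)(0.51818) + (1/2)(0.48182) = 0.35606.

0.3561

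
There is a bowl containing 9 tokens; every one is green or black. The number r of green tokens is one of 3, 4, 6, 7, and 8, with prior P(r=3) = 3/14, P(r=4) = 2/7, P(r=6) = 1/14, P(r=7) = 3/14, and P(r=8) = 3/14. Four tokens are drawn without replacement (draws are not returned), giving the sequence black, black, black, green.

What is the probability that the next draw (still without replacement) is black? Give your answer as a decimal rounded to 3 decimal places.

0.497

Under each hypothesis, the probability of the observed sequence is: P(data | r = 3) = (6/9)(5/8)(4/7)(3/6) = 0.11905; P(data | r = 4) = (5/9)(4/8)(3/7)(4/6) = 0.079365; P(data | r = 6) = (3/9)(2/8)(1/7)(6/6) = 0.011905; P(data | r = 7) = (2/9)(1/8)(0/7) = 0; P(data | r = 8) = (1/9)(0/8) = 0.
The prior-weighted likelihoods are 3/14 · 0.11905 = 0.02551, 2/7 · 0.079365 = 0.022676, 1/14 · 0.011905 = 0.00085034, 3/14 · 0 = 0, 3/14 · 0 = 0; with total 0.049036.
Dividing through by the total gives posterior P(r = 3 | data) = 0.52023, P(r = 4 | data) = 0.46243, P(r = 6 | data) = 0.017341, P(r = 7 | data) = 0, P(r = 8 | data) = 0.
The predictive probability is P(black next | data) = (3/5)(0.52023) + (2/5)(0.46243) + (0)(0.017341) = 0.49711.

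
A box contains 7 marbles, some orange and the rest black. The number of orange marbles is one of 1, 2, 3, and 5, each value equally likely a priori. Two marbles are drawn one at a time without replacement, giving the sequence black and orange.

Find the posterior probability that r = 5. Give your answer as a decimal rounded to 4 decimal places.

The likelihood of the observed sequence under each hypothesis: P(data | r = 1) = (6/7)(1/6) = 1/7; P(data | r = 2) = (5/7)(2/6) = 5/21; P(data | r = 3) = (4/7)(3/6) = 2/7; P(data | r = 5) = (2/7)(5/6) = 5/21.
Weighting by the prior gives 1/4 · 1/7 = 1/28, 1/4 · 5/21 = 5/84, 1/4 · 2/7 = 1/14, 1/4 · 5/21 = 5/84; summing to 19/84.
By Bayes' rule, P(r = 5 | data) = (5/84) / (19/84) = 5/19.

0.2632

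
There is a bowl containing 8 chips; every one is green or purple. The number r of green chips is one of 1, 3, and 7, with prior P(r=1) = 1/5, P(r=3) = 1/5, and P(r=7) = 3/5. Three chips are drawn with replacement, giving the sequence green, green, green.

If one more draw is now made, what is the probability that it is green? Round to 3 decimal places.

For each hypothesis, P(data | H) works out to: P(data | r = 1) = (1/8)(1/8)(1/8) = 0.0019531; P(data | r = 3) = (3/8)(3/8)(3/8) = 0.052734; P(data | r = 7) = (7/8)(7/8)(7/8) = 0.66992.
The prior-weighted likelihoods are 1/5 · 0.0019531 = 0.00039063, 1/5 · 0.052734 = 0.010547, 3/5 · 0.66992 = 0.40195; summing to 0.41289.
Normalising, the posterior is P(r = 1 | data) = 0.00094607, P(r = 3 | data) = 0.025544, P(r = 7 | data) = 0.97351.
Averaging over the posterior, P(green next | data) = (1/8)(0.00094607) + (3/8)(0.025544) + (7/8)(0.97351) = 0.86152.

0.862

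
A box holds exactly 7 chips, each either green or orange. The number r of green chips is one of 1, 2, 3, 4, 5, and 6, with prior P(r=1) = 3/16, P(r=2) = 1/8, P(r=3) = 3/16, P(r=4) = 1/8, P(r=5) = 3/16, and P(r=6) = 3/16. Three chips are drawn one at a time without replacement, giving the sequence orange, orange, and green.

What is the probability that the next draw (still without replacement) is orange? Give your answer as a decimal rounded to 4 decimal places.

Compute the likelihood of the observed sequence for each case: P(data | r = 1) = (6/7)(5/6)(1/5) = 1/7; P(data | r = 2) = (5/7)(4/6)(2/5) = 4/21; P(data | r = 3) = (4/7)(3/6)(3/5) = 6/35; P(data | r = 4) = (3/7)(2/6)(4/5) = 4/35; P(data | r = 5) = (2/7)(1/6)(5/5) = 1/21; P(data | r = 6) = (1/7)(0/6) = 0.
Multiplying each by its prior: 3/16 · 1/7 = 3/112, 1/8 · 4/21 = 1/42, 3/16 · 6/35 = 9/280, 1/8 · 4/35 = 1/70, 3/16 · 1/21 = 1/112, 3/16 · 0 = 0; summing to 89/840.
The posterior is then P(r = 1 | data) = 45/178, P(r = 2 | data) = 20/89, P(r = 3 | data) = 27/89, P(r = 4 | data) = 12/89, P(r = 5 | data) = 15/178, P(r = 6 | data) = 0.
So P(orange next | data) = Σ P(orange next | H) P(H | data) = (1)(45/178) + (3/4)(20/89) + (1/2)(27/89) + (1/4)(12/89) + (0)(15/178) = 54/89.

0.6067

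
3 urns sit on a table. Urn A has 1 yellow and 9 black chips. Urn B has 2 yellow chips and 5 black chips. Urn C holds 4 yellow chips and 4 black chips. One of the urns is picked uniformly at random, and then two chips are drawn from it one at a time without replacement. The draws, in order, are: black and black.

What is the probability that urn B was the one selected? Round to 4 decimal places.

Under each hypothesis, the probability of the observed sequence is: P(data | urn A) = (9/10)(8/9) = 4/5; P(data | urn B) = (5/7)(4/6) = 10/21; P(data | urn C) = (4/8)(3/7) = 3/14.
Weighting by the prior gives 1/3 · 4/5 = 4/15, 1/3 · 10/21 = 10/63, 1/3 · 3/14 = 1/14; summing to 313/630.
So P(urn B | data) = (10/63) / (313/630) = 100/313.

0.3195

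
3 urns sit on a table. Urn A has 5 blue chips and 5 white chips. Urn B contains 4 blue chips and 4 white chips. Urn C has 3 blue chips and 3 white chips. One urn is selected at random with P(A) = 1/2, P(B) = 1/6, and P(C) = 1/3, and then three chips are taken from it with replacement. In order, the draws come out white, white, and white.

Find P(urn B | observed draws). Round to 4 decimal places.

Compute the likelihood of the observed sequence for each case: P(data | urn A) = (5/10)(5/10)(5/10) = 1/8; P(data | urn B) = (4/8)(4/8)(4/8) = 1/8; P(data | urn C) = (3/6)(3/6)(3/6) = 1/8.
Multiplying each by its prior: 1/2 · 1/8 = 1/16, 1/6 · 1/8 = 1/48, 1/3 · 1/8 = 1/24; these sum to 1/8.
Hence P(urn B | data) = (1/48) / (1/8) = 1/6.

0.1667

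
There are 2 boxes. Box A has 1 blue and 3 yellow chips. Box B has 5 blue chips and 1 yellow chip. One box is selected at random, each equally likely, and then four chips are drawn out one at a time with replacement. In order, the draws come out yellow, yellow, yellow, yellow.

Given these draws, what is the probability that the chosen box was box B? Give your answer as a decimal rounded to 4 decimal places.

The likelihood of the observed sequence under each hypothesis: P(data | box A) = (3/4)(3/4)(3/4)(3/4) = 0.31641; P(data | box B) = (1/6)(1/6)(1/6)(1/6) = 0.0007716.
The prior-weighted likelihoods are 1/2 · 0.31641 = 0.1582, 1/2 · 0.0007716 = 0.0003858; these sum to 0.15859.
So P(box B | data) = (0.0003858) / (0.15859) = 0.0024327.

0.0024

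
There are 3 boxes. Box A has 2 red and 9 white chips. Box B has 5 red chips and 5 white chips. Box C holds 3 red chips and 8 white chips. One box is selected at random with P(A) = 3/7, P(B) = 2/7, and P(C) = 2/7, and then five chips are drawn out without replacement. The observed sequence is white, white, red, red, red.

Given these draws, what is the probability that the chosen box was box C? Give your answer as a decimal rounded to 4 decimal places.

Compute the likelihood of the observed sequence for each case: P(data | box A) = (9/11)(8/10)(2/9)(1/8)(0/7) = 0; P(data | box B) = (5/10)(4/9)(5/8)(4/7)(3/6) = 0.039683; P(data | box C) = (8/11)(7/10)(3/9)(2/8)(1/7) = 0.0060606.
The prior-weighted likelihoods are 3/7 · 0 = 0, 2/7 · 0.039683 = 0.011338, 2/7 · 0.0060606 = 0.0017316; these sum to 0.013069.
So P(box C | data) = (0.0017316) / (0.013069) = 0.13249.

0.1325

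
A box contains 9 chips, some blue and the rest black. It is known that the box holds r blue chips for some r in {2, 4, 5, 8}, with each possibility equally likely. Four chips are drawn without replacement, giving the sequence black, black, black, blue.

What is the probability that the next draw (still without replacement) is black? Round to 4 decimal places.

0.5846

For each hypothesis, P(data | H) works out to: P(data | r = 2) = (7/9)(6/8)(5/7)(2/6) = 0.13889; P(data | r = 4) = (5/9)(4/8)(3/7)(4/6) = 0.079365; P(data | r = 5) = (4/9)(3/8)(2/7)(5/6) = 0.039683; P(data | r = 8) = (1/9)(0/8) = 0.
Multiplying each by its prior: 1/4 · 0.13889 = 0.034722, 1/4 · 0.079365 = 0.019841, 1/4 · 0.039683 = 0.0099206, 1/4 · 0 = 0; these sum to 0.064484.
The posterior is then P(r = 2 | data) = 0.53846, P(r = 4 | data) = 0.30769, P(r = 5 | data) = 0.15385, P(r = 8 | data) = 0.
So P(black next | data) = Σ P(black next | H) P(H | data) = (4/5)(0.53846) + (2/5)(0.30769) + (1/5)(0.15385) = 0.58462.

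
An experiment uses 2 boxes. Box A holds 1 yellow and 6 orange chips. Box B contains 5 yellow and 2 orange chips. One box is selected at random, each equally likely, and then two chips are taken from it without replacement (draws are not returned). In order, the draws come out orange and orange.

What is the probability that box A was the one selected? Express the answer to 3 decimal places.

Compute the likelihood of the observed sequence for each case: P(data | box A) = (6/7)(5/6) = 5/7; P(data | box B) = (2/7)(1/6) = 1/21.
Weighting by the prior gives 1/2 · 5/7 = 5/14, 1/2 · 1/21 = 1/42; with total 8/21.
So P(box A | data) = (5/14) / (8/21) = 15/16.

0.938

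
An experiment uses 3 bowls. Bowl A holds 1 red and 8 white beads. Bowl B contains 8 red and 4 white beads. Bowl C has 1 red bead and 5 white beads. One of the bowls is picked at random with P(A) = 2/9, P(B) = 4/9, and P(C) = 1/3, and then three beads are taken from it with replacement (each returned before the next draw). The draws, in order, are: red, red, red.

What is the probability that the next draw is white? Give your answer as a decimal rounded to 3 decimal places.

Compute the likelihood of the observed sequence for each case: P(data | bowl A) = (1/9)(1/9)(1/9) = 0.0013717; P(data | bowl B) = (8/12)(8/12)(8/12) = 0.2963; P(data | bowl C) = (1/6)(1/6)(1/6) = 0.0046296.
Multiplying each by its prior: 2/9 · 0.0013717 = 0.00030483, 4/9 · 0.2963 = 0.13169, 1/3 · 0.0046296 = 0.0015432; summing to 0.13354.
Dividing through by the total gives posterior P(bowl A | data) = 0.0022828, P(bowl B | data) = 0.98616, P(bowl C | data) = 0.011557.
So P(white next | data) = Σ P(white next | H) P(H | data) = (8/9)(0.0022828) + (1/3)(0.98616) + (5/6)(0.011557) = 0.34038.

0.340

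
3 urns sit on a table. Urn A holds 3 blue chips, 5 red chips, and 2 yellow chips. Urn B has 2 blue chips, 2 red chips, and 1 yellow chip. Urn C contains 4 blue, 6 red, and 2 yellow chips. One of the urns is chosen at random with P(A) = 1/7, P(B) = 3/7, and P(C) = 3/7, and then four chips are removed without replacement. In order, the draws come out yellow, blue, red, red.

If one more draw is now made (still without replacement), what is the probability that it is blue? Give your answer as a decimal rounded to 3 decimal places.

For each hypothesis, P(data | H) works out to: P(data | urn A) = (2/10)(3/9)(5/8)(4/7) = 0.02381; P(data | urn B) = (1/5)(2/4)(2/3)(1/2) = 0.033333; P(data | urn C) = (2/12)(4/11)(6/10)(5/9) = 0.020202.
Weighting by the prior gives 1/7 · 0.02381 = 0.0034014, 3/7 · 0.033333 = 0.014286, 3/7 · 0.020202 = 0.008658; these sum to 0.026345.
Dividing through by the total gives posterior P(urn A | data) = 0.12911, P(urn B | data) = 0.54225, P(urn C | data) = 0.32864.
Averaging over the posterior, P(blue next | data) = (1/3)(0.12911) + (1)(0.54225) + (3/8)(0.32864) = 0.70853.

0.709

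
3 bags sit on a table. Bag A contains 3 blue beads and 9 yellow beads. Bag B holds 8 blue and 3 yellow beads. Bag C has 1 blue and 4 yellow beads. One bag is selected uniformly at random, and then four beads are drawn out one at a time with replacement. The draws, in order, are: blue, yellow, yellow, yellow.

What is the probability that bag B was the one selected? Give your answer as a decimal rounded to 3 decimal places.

The likelihood of the observed sequence under each hypothesis: P(data | bag A) = (3/12)(9/12)(9/12)(9/12) = 0.10547; P(data | bag B) = (8/11)(3/11)(3/11)(3/11) = 0.014753; P(data | bag C) = (1/5)(4/5)(4/5)(4/5) = 0.1024.
Multiplying each by its prior: 1/3 · 0.10547 = 0.035156, 1/3 · 0.014753 = 0.0049177, 1/3 · 0.1024 = 0.034133; these sum to 0.074207.
Hence P(bag B | data) = (0.0049177) / (0.074207) = 0.06627.

0.066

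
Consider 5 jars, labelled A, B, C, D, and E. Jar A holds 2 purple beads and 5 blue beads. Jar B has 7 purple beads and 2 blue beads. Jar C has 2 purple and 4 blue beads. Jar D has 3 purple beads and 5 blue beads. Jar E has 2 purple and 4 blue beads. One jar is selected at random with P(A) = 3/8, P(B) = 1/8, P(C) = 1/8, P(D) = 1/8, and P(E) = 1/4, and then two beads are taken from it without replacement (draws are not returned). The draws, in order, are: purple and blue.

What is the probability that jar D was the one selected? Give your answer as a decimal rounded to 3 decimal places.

For each hypothesis, P(data | H) works out to: P(data | jar A) = (2/7)(5/6) = 0.2381; P(data | jar B) = (7/9)(2/8) = 0.19444; P(data | jar C) = (2/6)(4/5) = 0.26667; P(data | jar D) = (3/8)(5/7) = 0.26786; P(data | jar E) = (2/6)(4/5) = 0.26667.
The prior-weighted likelihoods are 3/8 · 0.2381 = 0.089286, 1/8 · 0.19444 = 0.024306, 1/8 · 0.26667 = 0.033333, 1/8 · 0.26786 = 0.033482, 1/4 · 0.26667 = 0.066667; summing to 0.24707.
Therefore the posterior P(jar D | data) = (0.033482) / (0.24707) = 0.13551.

0.136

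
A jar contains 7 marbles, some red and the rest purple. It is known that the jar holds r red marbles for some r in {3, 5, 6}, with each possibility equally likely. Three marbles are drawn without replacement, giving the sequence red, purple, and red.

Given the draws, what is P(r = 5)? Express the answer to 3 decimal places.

0.426

For each hypothesis, P(data | H) works out to: P(data | r = 3) = (3/7)(4/6)(2/5) = 4/35; P(data | r = 5) = (5/7)(2/6)(4/5) = 4/21; P(data | r = 6) = (6/7)(1/6)(5/5) = 1/7.
Weighting by the prior gives 1/3 · 4/35 = 4/105, 1/3 · 4/21 = 4/63, 1/3 · 1/7 = 1/21; these sum to 47/315.
By Bayes' rule, P(r = 5 | data) = (4/63) / (47/315) = 20/47.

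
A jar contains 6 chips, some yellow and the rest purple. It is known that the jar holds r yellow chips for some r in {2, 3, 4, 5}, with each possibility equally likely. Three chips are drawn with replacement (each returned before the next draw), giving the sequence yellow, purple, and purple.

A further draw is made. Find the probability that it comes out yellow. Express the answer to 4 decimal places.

0.4875

Under each hypothesis, the probability of the observed sequence is: P(data | r = 2) = (2/6)(4/6)(4/6) = 4/27; P(data | r = 3) = (3/6)(3/6)(3/6) = 1/8; P(data | r = 4) = (4/6)(2/6)(2/6) = 2/27; P(data | r = 5) = (5/6)(1/6)(1/6) = 5/216.
Weighting by the prior gives 1/4 · 4/27 = 1/27, 1/4 · 1/8 = 1/32, 1/4 · 2/27 = 1/54, 1/4 · 5/216 = 5/864; summing to 5/54.
Dividing through by the total gives posterior P(r = 2 | data) = 2/5, P(r = 3 | data) = 27/80, P(r = 4 | data) = 1/5, P(r = 5 | data) = 1/16.
So P(yellow next | data) = Σ P(yellow next | H) P(H | data) = (1/3)(2/5) + (1/2)(27/80) + (2/3)(1/5) + (5/6)(1/16) = 39/80.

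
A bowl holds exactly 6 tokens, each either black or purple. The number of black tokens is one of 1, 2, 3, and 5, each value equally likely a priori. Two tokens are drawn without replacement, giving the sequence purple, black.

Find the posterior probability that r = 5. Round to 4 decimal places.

Compute the likelihood of the observed sequence for each case: P(data | r = 1) = (5/6)(1/5) = 1/6; P(data | r = 2) = (4/6)(2/5) = 4/15; P(data | r = 3) = (3/6)(3/5) = 3/10; P(data | r = 5) = (1/6)(5/5) = 1/6.
Weighting by the prior gives 1/4 · 1/6 = 1/24, 1/4 · 4/15 = 1/15, 1/4 · 3/10 = 3/40, 1/4 · 1/6 = 1/24; these sum to 9/40.
By Bayes' rule, P(r = 5 | data) = (1/24) / (9/40) = 5/27.

0.1852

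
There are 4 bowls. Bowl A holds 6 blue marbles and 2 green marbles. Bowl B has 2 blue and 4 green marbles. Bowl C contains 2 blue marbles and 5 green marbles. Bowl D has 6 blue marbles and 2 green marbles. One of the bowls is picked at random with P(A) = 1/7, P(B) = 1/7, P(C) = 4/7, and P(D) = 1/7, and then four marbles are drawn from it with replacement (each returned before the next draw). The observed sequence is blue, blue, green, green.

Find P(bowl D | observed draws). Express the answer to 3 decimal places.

For each hypothesis, P(data | H) works out to: P(data | bowl A) = (6/8)(6/8)(2/8)(2/8) = 0.035156; P(data | bowl B) = (2/6)(2/6)(4/6)(4/6) = 0.049383; P(data | bowl C) = (2/7)(2/7)(5/7)(5/7) = 0.041649; P(data | bowl D) = (6/8)(6/8)(2/8)(2/8) = 0.035156.
Multiplying each by its prior: 1/7 · 0.035156 = 0.0050223, 1/7 · 0.049383 = 0.0070547, 4/7 · 0.041649 = 0.0238, 1/7 · 0.035156 = 0.0050223; summing to 0.040899.
Hence P(bowl D | data) = (0.0050223) / (0.040899) = 0.1228.

0.123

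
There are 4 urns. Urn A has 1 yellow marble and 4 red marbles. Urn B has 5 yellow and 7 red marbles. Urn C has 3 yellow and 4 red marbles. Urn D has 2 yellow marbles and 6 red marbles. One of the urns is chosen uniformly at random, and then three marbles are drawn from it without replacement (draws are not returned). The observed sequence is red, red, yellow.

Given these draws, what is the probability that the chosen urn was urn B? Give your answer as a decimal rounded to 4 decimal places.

Under each hypothesis, the probability of the observed sequence is: P(data | urn A) = (4/5)(3/4)(1/3) = 1/5; P(data | urn B) = (7/12)(6/11)(5/10) = 7/44; P(data | urn C) = (4/7)(3/6)(3/5) = 6/35; P(data | urn D) = (6/8)(5/7)(2/6) = 5/28.
Weighting by the prior gives 1/4 · 1/5 = 1/20, 1/4 · 7/44 = 7/176, 1/4 · 6/35 = 3/70, 1/4 · 5/28 = 5/112; with total 39/220.
So P(urn B | data) = (7/176) / (39/220) = 35/156.

0.2244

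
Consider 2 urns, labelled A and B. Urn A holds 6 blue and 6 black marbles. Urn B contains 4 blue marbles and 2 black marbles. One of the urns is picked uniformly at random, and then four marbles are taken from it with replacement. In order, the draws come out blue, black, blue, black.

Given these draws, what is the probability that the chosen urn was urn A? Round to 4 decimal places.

The likelihood of the observed sequence under each hypothesis: P(data | urn A) = (6/12)(6/12)(6/12)(6/12) = 0.0625; P(data | urn B) = (4/6)(2/6)(4/6)(2/6) = 0.049383.
The prior-weighted likelihoods are 1/2 · 0.0625 = 0.03125, 1/2 · 0.049383 = 0.024691; summing to 0.055941.
So P(urn A | data) = (0.03125) / (0.055941) = 0.55862.

0.5586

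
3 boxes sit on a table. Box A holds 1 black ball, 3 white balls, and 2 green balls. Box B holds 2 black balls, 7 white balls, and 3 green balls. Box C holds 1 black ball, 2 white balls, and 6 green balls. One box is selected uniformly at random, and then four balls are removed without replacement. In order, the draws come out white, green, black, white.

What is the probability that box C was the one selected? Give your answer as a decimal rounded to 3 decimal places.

0.068

Compute the likelihood of the observed sequence for each case: P(data | box A) = (3/6)(2/5)(1/4)(2/3) = 0.033333; P(data | box B) = (7/12)(3/11)(2/10)(6/9) = 0.021212; P(data | box C) = (2/9)(6/8)(1/7)(1/6) = 0.0039683.
Multiplying each by its prior: 1/3 · 0.033333 = 0.011111, 1/3 · 0.021212 = 0.0070707, 1/3 · 0.0039683 = 0.0013228; with total 0.019505.
Therefore the posterior P(box C | data) = (0.0013228) / (0.019505) = 0.067818.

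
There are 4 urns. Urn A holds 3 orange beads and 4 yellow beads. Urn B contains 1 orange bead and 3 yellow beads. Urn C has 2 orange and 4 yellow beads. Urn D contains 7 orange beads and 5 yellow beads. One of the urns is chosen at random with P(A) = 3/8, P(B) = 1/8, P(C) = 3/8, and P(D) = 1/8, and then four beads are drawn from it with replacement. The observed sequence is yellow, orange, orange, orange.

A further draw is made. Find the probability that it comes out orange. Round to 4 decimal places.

Under each hypothesis, the probability of the observed sequence is: P(data | urn A) = (4/7)(3/7)(3/7)(3/7) = 0.044981; P(data | urn B) = (3/4)(1/4)(1/4)(1/4) = 0.011719; P(data | urn C) = (4/6)(2/6)(2/6)(2/6) = 0.024691; P(data | urn D) = (5/12)(7/12)(7/12)(7/12) = 0.082706.
Multiplying each by its prior: 3/8 · 0.044981 = 0.016868, 1/8 · 0.011719 = 0.0014648, 3/8 · 0.024691 = 0.0092593, 1/8 · 0.082706 = 0.010338; these sum to 0.03793.
Normalising, the posterior is P(urn A | data) = 0.44471, P(urn B | data) = 0.038619, P(urn C | data) = 0.24411, P(urn D | data) = 0.27256.
The predictive probability is P(orange next | data) = (3/7)(0.44471) + (1/4)(0.038619) + (1/3)(0.24411) + (7/12)(0.27256) = 0.44061.

0.4406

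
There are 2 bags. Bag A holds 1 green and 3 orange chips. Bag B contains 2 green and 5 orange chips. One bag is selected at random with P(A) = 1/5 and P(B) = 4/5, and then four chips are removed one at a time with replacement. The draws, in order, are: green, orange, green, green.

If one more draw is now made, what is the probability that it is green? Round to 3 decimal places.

Compute the likelihood of the observed sequence for each case: P(data | bag A) = (1/4)(3/4)(1/4)(1/4) = 0.011719; P(data | bag B) = (2/7)(5/7)(2/7)(2/7) = 0.01666.
Weighting by the prior gives 1/5 · 0.011719 = 0.0023437, 4/5 · 0.01666 = 0.013328; these sum to 0.015672.
Normalising, the posterior is P(bag A | data) = 0.14955, P(bag B | data) = 0.85045.
Averaging over the posterior, P(green next | data) = (1/4)(0.14955) + (2/7)(0.85045) = 0.28037.

0.280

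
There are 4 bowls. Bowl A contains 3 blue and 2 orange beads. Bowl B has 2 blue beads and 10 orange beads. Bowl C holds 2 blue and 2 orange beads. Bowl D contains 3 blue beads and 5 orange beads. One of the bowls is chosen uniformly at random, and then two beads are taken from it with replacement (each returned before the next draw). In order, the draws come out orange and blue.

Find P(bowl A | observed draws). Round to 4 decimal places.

0.2780

For each hypothesis, P(data | H) works out to: P(data | bowl A) = (2/5)(3/5) = 0.24; P(data | bowl B) = (10/12)(2/12) = 0.13889; P(data | bowl C) = (2/4)(2/4) = 0.25; P(data | bowl D) = (5/8)(3/8) = 0.23438.
Multiplying each by its prior: 1/4 · 0.24 = 0.06, 1/4 · 0.13889 = 0.034722, 1/4 · 0.25 = 0.0625, 1/4 · 0.23438 = 0.058594; these sum to 0.21582.
By Bayes' rule, P(bowl A | data) = (0.06) / (0.21582) = 0.27801.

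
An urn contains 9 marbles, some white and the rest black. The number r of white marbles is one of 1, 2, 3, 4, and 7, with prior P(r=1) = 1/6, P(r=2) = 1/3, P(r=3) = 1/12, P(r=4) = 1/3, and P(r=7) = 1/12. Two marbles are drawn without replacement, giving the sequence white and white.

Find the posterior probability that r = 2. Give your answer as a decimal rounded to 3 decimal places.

0.077

Under each hypothesis, the probability of the observed sequence is: P(data | r = 1) = (1/9)(0/8) = 0; P(data | r = 2) = (2/9)(1/8) = 1/36; P(data | r = 3) = (3/9)(2/8) = 1/12; P(data | r = 4) = (4/9)(3/8) = 1/6; P(data | r = 7) = (7/9)(6/8) = 7/12.
The prior-weighted likelihoods are 1/6 · 0 = 0, 1/3 · 1/36 = 1/108, 1/12 · 1/12 = 1/144, 1/3 · 1/6 = 1/18, 1/12 · 7/12 = 7/144; summing to 13/108.
By Bayes' rule, P(r = 2 | data) = (1/108) / (13/108) = 1/13.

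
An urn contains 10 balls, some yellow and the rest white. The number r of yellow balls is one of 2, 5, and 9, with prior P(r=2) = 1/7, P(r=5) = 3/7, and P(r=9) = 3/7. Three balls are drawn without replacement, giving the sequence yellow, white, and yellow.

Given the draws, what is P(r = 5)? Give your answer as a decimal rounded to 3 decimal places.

The likelihood of the observed sequence under each hypothesis: P(data | r = 2) = (2/10)(8/9)(1/8) = 1/45; P(data | r = 5) = (5/10)(5/9)(4/8) = 5/36; P(data | r = 9) = (9/10)(1/9)(8/8) = 1/10.
Weighting by the prior gives 1/7 · 1/45 = 1/315, 3/7 · 5/36 = 5/84, 3/7 · 1/10 = 3/70; with total 19/180.
So P(r = 5 | data) = (5/84) / (19/180) = 75/133.

0.564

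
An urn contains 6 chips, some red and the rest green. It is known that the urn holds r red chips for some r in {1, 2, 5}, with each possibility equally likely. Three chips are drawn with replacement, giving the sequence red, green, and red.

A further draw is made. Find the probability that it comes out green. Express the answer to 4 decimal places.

Compute the likelihood of the observed sequence for each case: P(data | r = 1) = (1/6)(5/6)(1/6) = 5/216; P(data | r = 2) = (2/6)(4/6)(2/6) = 2/27; P(data | r = 5) = (5/6)(1/6)(5/6) = 25/216.
The prior-weighted likelihoods are 1/3 · 5/216 = 5/648, 1/3 · 2/27 = 2/81, 1/3 · 25/216 = 25/648; these sum to 23/324.
The posterior is then P(r = 1 | data) = 5/46, P(r = 2 | data) = 8/23, P(r = 5 | data) = 25/46.
The predictive probability is P(green next | data) = (5/6)(5/46) + (2/3)(8/23) + (1/6)(25/46) = 19/46.

0.4130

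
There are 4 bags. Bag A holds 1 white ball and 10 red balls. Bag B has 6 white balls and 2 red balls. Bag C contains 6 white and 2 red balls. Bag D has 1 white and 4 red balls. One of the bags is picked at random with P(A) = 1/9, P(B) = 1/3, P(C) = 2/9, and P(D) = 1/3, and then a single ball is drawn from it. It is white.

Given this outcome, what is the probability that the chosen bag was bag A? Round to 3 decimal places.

The likelihood of this draw under each hypothesis: P(data | bag A) = (1/11) = 0.090909; P(data | bag B) = (6/8) = 0.75; P(data | bag C) = (6/8) = 0.75; P(data | bag D) = (1/5) = 0.2.
Weighting by the prior gives 1/9 · 0.090909 = 0.010101, 1/3 · 0.75 = 0.25, 2/9 · 0.75 = 0.16667, 1/3 · 0.2 = 0.066667; these sum to 0.49343.
Therefore the posterior P(bag A | data) = (0.010101) / (0.49343) = 0.020471.

0.020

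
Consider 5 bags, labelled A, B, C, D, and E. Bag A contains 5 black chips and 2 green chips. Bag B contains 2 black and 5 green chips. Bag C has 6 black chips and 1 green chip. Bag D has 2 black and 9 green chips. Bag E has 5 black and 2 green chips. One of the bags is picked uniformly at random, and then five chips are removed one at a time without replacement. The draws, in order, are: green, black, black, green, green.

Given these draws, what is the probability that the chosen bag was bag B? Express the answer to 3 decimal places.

The likelihood of the observed sequence under each hypothesis: P(data | bag A) = (2/7)(5/6)(4/5)(1/4)(0/3) = 0; P(data | bag B) = (5/7)(2/6)(1/5)(4/4)(3/3) = 0.047619; P(data | bag C) = (1/7)(6/6)(5/5)(0/4) = 0; P(data | bag D) = (9/11)(2/10)(1/9)(8/8)(7/7) = 0.018182; P(data | bag E) = (2/7)(5/6)(4/5)(1/4)(0/3) = 0.
Multiplying each by its prior: 1/5 · 0 = 0, 1/5 · 0.047619 = 0.0095238, 1/5 · 0 = 0, 1/5 · 0.018182 = 0.0036364, 1/5 · 0 = 0; summing to 0.01316.
By Bayes' rule, P(bag B | data) = (0.0095238) / (0.01316) = 0.72368.

0.724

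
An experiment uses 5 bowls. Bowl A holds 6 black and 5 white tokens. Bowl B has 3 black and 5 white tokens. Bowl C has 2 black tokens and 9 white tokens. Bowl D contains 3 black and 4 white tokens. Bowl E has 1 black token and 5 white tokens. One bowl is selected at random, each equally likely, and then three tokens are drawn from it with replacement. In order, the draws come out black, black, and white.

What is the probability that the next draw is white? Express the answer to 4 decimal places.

0.5758

Compute the likelihood of the observed sequence for each case: P(data | bowl A) = (6/11)(6/11)(5/11) = 0.13524; P(data | bowl B) = (3/8)(3/8)(5/8) = 0.087891; P(data | bowl C) = (2/11)(2/11)(9/11) = 0.027047; P(data | bowl D) = (3/7)(3/7)(4/7) = 0.10496; P(data | bowl E) = (1/6)(1/6)(5/6) = 0.023148.
Multiplying each by its prior: 1/5 · 0.13524 = 0.027047, 1/5 · 0.087891 = 0.017578, 1/5 · 0.027047 = 0.0054095, 1/5 · 0.10496 = 0.020991, 1/5 · 0.023148 = 0.0046296; these sum to 0.075656.
The posterior is then P(bowl A | data) = 0.35751, P(bowl B | data) = 0.23234, P(bowl C | data) = 0.071501, P(bowl D | data) = 0.27746, P(bowl E | data) = 0.061193.
The predictive probability is P(white next | data) = (5/11)(0.35751) + (5/8)(0.23234) + (9/11)(0.071501) + (4/7)(0.27746) + (5/6)(0.061193) = 0.57576.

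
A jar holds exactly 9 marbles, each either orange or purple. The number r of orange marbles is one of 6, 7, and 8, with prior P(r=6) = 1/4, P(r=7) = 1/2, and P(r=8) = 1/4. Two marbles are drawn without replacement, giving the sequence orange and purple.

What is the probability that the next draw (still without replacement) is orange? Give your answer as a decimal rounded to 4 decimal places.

0.8307

The likelihood of the observed sequence under each hypothesis: P(data | r = 6) = (6/9)(3/8) = 1/4; P(data | r = 7) = (7/9)(2/8) = 7/36; P(data | r = 8) = (8/9)(1/8) = 1/9.
Weighting by the prior gives 1/4 · 1/4 = 1/16, 1/2 · 7/36 = 7/72, 1/4 · 1/9 = 1/36; these sum to 3/16.
The posterior is then P(r = 6 | data) = 1/3, P(r = 7 | data) = 14/27, P(r = 8 | data) = 4/27.
So P(orange next | data) = Σ P(orange next | H) P(H | data) = (5/7)(1/3) + (6/7)(14/27) + (1)(4/27) = 157/189.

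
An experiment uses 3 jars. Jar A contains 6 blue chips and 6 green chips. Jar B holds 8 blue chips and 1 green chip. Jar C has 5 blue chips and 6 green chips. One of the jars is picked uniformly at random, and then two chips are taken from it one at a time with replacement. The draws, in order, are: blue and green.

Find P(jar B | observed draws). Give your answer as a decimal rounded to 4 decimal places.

Under each hypothesis, the probability of the observed sequence is: P(data | jar A) = (6/12)(6/12) = 0.25; P(data | jar B) = (8/9)(1/9) = 0.098765; P(data | jar C) = (5/11)(6/11) = 0.24793.
Weighting by the prior gives 1/3 · 0.25 = 0.083333, 1/3 · 0.098765 = 0.032922, 1/3 · 0.24793 = 0.082645; summing to 0.1989.
By Bayes' rule, P(jar B | data) = (0.032922) / (0.1989) = 0.16552.

0.1655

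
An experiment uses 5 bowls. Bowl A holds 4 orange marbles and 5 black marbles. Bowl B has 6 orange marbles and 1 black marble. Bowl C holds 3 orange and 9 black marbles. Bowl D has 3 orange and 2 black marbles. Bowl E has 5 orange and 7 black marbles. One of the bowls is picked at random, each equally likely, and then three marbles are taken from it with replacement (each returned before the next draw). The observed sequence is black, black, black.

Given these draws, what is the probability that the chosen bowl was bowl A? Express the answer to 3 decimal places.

0.200

For each hypothesis, P(data | H) works out to: P(data | bowl A) = (5/9)(5/9)(5/9) = 0.17147; P(data | bowl B) = (1/7)(1/7)(1/7) = 0.0029155; P(data | bowl C) = (9/12)(9/12)(9/12) = 0.42188; P(data | bowl D) = (2/5)(2/5)(2/5) = 0.064; P(data | bowl E) = (7/12)(7/12)(7/12) = 0.1985.
The prior-weighted likelihoods are 1/5 · 0.17147 = 0.034294, 1/5 · 0.0029155 = 0.00058309, 1/5 · 0.42188 = 0.084375, 1/5 · 0.064 = 0.0128, 1/5 · 0.1985 = 0.039699; these sum to 0.17175.
Therefore the posterior P(bowl A | data) = (0.034294) / (0.17175) = 0.19967.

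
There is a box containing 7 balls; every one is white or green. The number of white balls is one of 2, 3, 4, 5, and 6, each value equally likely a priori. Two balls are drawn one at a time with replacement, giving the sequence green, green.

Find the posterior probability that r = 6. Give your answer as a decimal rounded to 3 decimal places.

For each hypothesis, P(data | H) works out to: P(data | r = 2) = (5/7)(5/7) = 25/49; P(data | r = 3) = (4/7)(4/7) = 16/49; P(data | r = 4) = (3/7)(3/7) = 9/49; P(data | r = 5) = (2/7)(2/7) = 4/49; P(data | r = 6) = (1/7)(1/7) = 1/49.
The prior-weighted likelihoods are 1/5 · 25/49 = 5/49, 1/5 · 16/49 = 16/245, 1/5 · 9/49 = 9/245, 1/5 · 4/49 = 4/245, 1/5 · 1/49 = 1/245; with total 11/49.
Hence P(r = 6 | data) = (1/245) / (11/49) = 1/55.

0.018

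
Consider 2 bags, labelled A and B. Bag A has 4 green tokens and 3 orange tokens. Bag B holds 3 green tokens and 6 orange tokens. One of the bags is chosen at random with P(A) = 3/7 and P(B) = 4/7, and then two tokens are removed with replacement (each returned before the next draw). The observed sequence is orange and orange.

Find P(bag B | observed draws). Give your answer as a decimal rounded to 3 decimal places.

0.763

Compute the likelihood of the observed sequence for each case: P(data | bag A) = (3/7)(3/7) = 0.18367; P(data | bag B) = (6/9)(6/9) = 0.44444.
Multiplying each by its prior: 3/7 · 0.18367 = 0.078717, 4/7 · 0.44444 = 0.25397; summing to 0.33269.
So P(bag B | data) = (0.25397) / (0.33269) = 0.76339.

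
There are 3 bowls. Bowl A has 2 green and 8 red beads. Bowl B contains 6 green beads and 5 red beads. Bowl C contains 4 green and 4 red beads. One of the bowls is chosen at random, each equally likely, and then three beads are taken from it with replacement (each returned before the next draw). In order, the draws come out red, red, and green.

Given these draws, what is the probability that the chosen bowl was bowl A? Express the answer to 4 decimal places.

Under each hypothesis, the probability of the observed sequence is: P(data | bowl A) = (8/10)(8/10)(2/10) = 0.128; P(data | bowl B) = (5/11)(5/11)(6/11) = 0.1127; P(data | bowl C) = (4/8)(4/8)(4/8) = 0.125.
The prior-weighted likelihoods are 1/3 · 0.128 = 0.042667, 1/3 · 0.1127 = 0.037566, 1/3 · 0.125 = 0.041667; summing to 0.1219.
So P(bowl A | data) = (0.042667) / (0.1219) = 0.35002.

0.3500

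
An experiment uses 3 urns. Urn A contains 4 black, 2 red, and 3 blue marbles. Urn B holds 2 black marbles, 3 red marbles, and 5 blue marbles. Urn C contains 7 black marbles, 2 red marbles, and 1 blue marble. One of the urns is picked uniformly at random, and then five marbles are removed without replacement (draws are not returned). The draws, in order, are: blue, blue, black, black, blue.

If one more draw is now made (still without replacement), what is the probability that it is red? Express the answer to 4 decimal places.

For each hypothesis, P(data | H) works out to: P(data | urn A) = (3/9)(2/8)(4/7)(3/6)(1/5) = 0.0047619; P(data | urn B) = (5/10)(4/9)(2/8)(1/7)(3/6) = 0.0039683; P(data | urn C) = (1/10)(0/9) = 0.
Weighting by the prior gives 1/3 · 0.0047619 = 0.0015873, 1/3 · 0.0039683 = 0.0013228, 1/3 · 0 = 0; with total 0.0029101.
The posterior is then P(urn A | data) = 0.54545, P(urn B | data) = 0.45455, P(urn C | data) = 0.
The predictive probability is P(red next | data) = (1/2)(0.54545) + (3/5)(0.45455) = 0.54545.

0.5455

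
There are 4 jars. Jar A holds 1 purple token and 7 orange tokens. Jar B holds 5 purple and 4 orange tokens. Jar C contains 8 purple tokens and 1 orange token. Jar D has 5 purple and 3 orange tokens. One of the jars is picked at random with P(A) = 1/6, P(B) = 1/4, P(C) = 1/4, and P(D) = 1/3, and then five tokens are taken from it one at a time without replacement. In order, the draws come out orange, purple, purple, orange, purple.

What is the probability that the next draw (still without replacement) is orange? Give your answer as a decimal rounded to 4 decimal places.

0.4000

For each hypothesis, P(data | H) works out to: P(data | jar A) = (7/8)(1/7)(0/6) = 0; P(data | jar B) = (4/9)(5/8)(4/7)(3/6)(3/5) = 1/21; P(data | jar C) = (1/9)(8/8)(7/7)(0/6) = 0; P(data | jar D) = (3/8)(5/7)(4/6)(2/5)(3/4) = 3/56.
Multiplying each by its prior: 1/6 · 0 = 0, 1/4 · 1/21 = 1/84, 1/4 · 0 = 0, 1/3 · 3/56 = 1/56; with total 5/168.
Dividing through by the total gives posterior P(jar A | data) = 0, P(jar B | data) = 2/5, P(jar C | data) = 0, P(jar D | data) = 3/5.
So P(orange next | data) = Σ P(orange next | H) P(H | data) = (1/2)(2/5) + (1/3)(3/5) = 2/5.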